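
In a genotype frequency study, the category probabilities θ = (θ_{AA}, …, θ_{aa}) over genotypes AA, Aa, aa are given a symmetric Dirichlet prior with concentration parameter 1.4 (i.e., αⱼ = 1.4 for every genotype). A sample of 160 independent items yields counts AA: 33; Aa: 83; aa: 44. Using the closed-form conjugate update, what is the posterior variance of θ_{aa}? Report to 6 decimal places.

0.001211

The Dirichlet prior is conjugate to the Multinomial likelihood: each posterior αⱼ = prior αⱼ + observed count nⱼ.
Posterior concentration: (34.4, 84.4, 45.4), total = 164.2.
Var[θ_j] = α_j(Σα−α_j)/((Σα)²(Σα+1)) = 45.4·118.8/(164.2²·165.2) = 0.001211.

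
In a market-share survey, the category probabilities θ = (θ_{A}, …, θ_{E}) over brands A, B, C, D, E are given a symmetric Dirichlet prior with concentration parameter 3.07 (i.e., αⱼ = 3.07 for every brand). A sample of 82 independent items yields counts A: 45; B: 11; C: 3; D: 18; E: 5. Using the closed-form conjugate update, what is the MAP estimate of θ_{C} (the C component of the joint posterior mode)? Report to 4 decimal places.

The Dirichlet prior is conjugate to the Multinomial likelihood: each posterior αⱼ = prior αⱼ + observed count nⱼ.
Posterior concentration: (48.07, 14.07, 6.07, 21.07, 8.07), total = 97.35.
Joint mode component: (α_{C}−1)/(Σα−K) = 5.07/92.35 = 0.0549.

0.0549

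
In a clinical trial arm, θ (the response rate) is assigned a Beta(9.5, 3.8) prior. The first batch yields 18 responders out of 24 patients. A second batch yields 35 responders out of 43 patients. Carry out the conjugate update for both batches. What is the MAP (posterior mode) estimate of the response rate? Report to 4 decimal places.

The Beta prior is conjugate to a Binomial/Bernoulli likelihood; the update adds successes to α and failures to β.
After batch 1: Beta(9.5+18, 3.8+6) = Beta(27.5, 9.8).
After batch 2: Beta(27.5+35, 9.8+8) = Beta(62.5, 17.8).
Mode of Beta(a,b) for a,b>1 is (a−1)/(a+b−2) = 61.5/78.3 = 0.7854.

0.7854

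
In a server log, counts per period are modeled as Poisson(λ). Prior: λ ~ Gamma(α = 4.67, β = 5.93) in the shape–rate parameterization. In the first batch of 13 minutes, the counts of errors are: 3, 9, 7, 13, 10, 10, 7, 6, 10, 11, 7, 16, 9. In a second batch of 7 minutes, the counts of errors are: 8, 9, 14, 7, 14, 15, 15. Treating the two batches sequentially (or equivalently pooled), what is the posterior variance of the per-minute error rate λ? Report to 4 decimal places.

0.3044

With a Gamma(shape α, rate β) prior, the Poisson likelihood is conjugate: the posterior is Gamma(α + ΣXᵢ, β + n).
Batch 1: sum of counts S = 118 over n = 13 minutes.
After batch 1: Gamma(α+S, β+n) = Gamma(4.67+118, 5.93+13) = Gamma(122.67, 18.93).
Batch 2: sum of counts S = 82 over n = 7 minutes.
After batch 2: Gamma(α+S, β+n) = Gamma(122.67+82, 18.93+7) = Gamma(204.67, 25.93).
Var = α/β² = 204.67/25.93² = 0.3044.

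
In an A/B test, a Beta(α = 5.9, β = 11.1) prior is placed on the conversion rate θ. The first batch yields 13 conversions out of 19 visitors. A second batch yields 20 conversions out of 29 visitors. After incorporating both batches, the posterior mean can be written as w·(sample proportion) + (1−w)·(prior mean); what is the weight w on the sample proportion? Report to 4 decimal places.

0.7385

The Beta prior is conjugate to a Binomial/Bernoulli likelihood; the update adds successes to α and failures to β.
Total number of visitors: n = 19 + 29 = 48.
Posterior mean = (α₀+k)/(α₀+β₀+n) = [n/(α₀+β₀+n)]·(k/n) + [(α₀+β₀)/(α₀+β₀+n)]·α₀/(α₀+β₀), so only n and the prior enter the weight.
The weight on the data is w = n/(α₀+β₀+n) = 48/(5.9+11.1+48) = 48/65.0 = 0.7385.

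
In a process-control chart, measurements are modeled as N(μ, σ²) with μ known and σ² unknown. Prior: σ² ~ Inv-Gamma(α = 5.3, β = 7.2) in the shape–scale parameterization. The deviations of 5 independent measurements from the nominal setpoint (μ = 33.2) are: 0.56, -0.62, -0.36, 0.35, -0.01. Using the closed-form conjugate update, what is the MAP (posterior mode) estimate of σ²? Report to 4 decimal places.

With known mean μ and an Inverse-Gamma(α, β) prior on σ², the Normal likelihood is conjugate: posterior is Inv-Gamma(α + n/2, β + Σ(xᵢ−μ)²/2).
Σ(xᵢ−μ)² = (0.56)² + (-0.62)² + (-0.36)² + (0.35)² + (-0.01)² = 0.9502.
Posterior: Inv-Gamma(5.3 + 5/2, 7.2 + 0.9502/2) = Inv-Gamma(7.80, 7.67510).
Mode = β/(α+1) = 7.67510/8.80 = 0.8722.

0.8722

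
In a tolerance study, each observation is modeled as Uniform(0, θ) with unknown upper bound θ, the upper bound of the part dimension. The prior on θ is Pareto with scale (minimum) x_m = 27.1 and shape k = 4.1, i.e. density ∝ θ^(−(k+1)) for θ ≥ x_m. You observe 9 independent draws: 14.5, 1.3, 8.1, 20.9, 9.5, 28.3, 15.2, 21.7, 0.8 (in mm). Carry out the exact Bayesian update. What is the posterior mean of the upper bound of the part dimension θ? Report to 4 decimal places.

30.6388

A Pareto(scale x_m, shape k) prior on the upper bound θ of Uniform(0, θ) is conjugate: posterior is Pareto(max(x_m, max xᵢ), k + n).
Sample maximum = 28.3; prior scale x_m = 27.1 → posterior scale = max = 28.3.
Posterior shape = 4.1 + 9 = 13.1.
E[θ|data] = k·x_m/(k−1) = 13.1·28.3/12.1 = 30.6388.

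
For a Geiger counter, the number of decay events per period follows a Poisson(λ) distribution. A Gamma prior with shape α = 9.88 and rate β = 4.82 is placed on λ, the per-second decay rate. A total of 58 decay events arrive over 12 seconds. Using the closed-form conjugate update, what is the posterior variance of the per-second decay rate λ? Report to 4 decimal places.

With a Gamma(shape α, rate β) prior, the Poisson likelihood is conjugate: the posterior is Gamma(α + ΣXᵢ, β + n).
Posterior: Gamma(α+S, β+n) = Gamma(9.88+58, 4.82+12) = Gamma(67.88, 16.82).
Var = α/β² = 67.88/16.82² = 0.2399.

0.2399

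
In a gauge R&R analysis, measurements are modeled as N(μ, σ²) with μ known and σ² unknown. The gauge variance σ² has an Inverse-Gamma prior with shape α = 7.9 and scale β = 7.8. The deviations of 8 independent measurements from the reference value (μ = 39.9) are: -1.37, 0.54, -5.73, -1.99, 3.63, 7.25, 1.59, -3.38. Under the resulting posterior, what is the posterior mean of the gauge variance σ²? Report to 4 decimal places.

6.1584

With known mean μ and an Inverse-Gamma(α, β) prior on σ², the Normal likelihood is conjugate: posterior is Inv-Gamma(α + n/2, β + Σ(xᵢ−μ)²/2).
Σ(xᵢ−μ)² = (-1.37)² + (0.54)² + (-5.73)² + (-1.99)² + (3.63)² + (7.25)² + (1.59)² + (-3.38)² = 118.6534.
Posterior: Inv-Gamma(7.9 + 8/2, 7.8 + 118.6534/2) = Inv-Gamma(11.90, 67.12670).
E[σ²|data] = β/(α−1) = 67.12670/10.90 = 6.1584.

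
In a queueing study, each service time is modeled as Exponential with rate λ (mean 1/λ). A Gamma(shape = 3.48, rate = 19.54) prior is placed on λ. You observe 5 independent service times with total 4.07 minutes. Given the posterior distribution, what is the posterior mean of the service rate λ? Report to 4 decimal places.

0.3592

With a Gamma(shape α, rate β) prior on the exponential rate λ, the posterior after n observations with total T = Σxᵢ is Gamma(α+n, β+T).
Posterior: Gamma(3.48+5, 19.54+4.07) = Gamma(8.48, 23.61).
Posterior mean of λ = α/β = 8.48/23.61 = 0.3592.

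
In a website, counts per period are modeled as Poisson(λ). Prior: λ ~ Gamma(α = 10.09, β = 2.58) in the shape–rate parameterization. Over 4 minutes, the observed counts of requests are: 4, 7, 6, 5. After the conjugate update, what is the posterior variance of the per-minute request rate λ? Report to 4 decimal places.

With a Gamma(shape α, rate β) prior, the Poisson likelihood is conjugate: the posterior is Gamma(α + ΣXᵢ, β + n).
Sum of counts S = 22 over n = 4 minutes.
Posterior: Gamma(α+S, β+n) = Gamma(10.09+22, 2.58+4) = Gamma(32.09, 6.58).
Var = α/β² = 32.09/6.58² = 0.7412.

0.7412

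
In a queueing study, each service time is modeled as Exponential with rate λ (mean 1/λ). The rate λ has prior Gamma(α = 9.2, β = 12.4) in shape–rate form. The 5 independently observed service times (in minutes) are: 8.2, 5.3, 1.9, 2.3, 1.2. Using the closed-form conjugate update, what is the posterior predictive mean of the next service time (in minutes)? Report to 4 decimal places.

2.3712

With a Gamma(shape α, rate β) prior on the exponential rate λ, the posterior after n observations with total T = Σxᵢ is Gamma(α+n, β+T).
Sum of observations T = 18.9 minutes; n = 5.
Posterior: Gamma(9.2+5, 12.4+18.9) = Gamma(14.2, 31.3).
The predictive distribution for the next observation is Lomax; its mean is β/(α−1) = 31.3/13.2 = 2.3712.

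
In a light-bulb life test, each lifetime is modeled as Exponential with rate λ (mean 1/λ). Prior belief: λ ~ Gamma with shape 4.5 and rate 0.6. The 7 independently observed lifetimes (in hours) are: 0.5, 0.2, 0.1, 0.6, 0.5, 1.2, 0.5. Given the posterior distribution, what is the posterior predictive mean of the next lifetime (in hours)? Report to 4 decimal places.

With a Gamma(shape α, rate β) prior on the exponential rate λ, the posterior after n observations with total T = Σxᵢ is Gamma(α+n, β+T).
Sum of observations T = 3.6 hours; n = 7.
Posterior: Gamma(4.5+7, 0.6+3.6) = Gamma(11.5, 4.2).
The predictive distribution for the next observation is Lomax; its mean is β/(α−1) = 4.2/10.5 = 0.4000.

0.4000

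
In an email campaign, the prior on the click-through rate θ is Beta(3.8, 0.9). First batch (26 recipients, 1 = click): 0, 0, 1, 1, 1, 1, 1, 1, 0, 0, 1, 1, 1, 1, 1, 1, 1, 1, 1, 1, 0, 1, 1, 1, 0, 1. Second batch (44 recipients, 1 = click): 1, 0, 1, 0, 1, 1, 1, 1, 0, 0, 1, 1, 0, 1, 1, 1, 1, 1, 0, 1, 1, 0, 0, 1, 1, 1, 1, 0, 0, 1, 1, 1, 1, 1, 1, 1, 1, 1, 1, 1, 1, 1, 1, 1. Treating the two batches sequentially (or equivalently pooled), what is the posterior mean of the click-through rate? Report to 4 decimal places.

The Beta prior is conjugate to a Binomial/Bernoulli likelihood; the update adds successes to α and failures to β.
After batch 1: Beta(3.8+20, 0.9+6) = Beta(23.8, 6.9).
After batch 2: Beta(23.8+34, 6.9+10) = Beta(57.8, 16.9).
Posterior mean = α/(α+β) = 57.8/74.7 = 0.7738.

0.7738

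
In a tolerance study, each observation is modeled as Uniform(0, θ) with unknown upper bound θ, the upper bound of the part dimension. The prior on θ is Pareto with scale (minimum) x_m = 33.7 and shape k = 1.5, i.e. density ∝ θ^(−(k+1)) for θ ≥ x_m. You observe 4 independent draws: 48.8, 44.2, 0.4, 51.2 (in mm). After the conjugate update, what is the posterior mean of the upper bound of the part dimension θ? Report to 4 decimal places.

A Pareto(scale x_m, shape k) prior on the upper bound θ of Uniform(0, θ) is conjugate: posterior is Pareto(max(x_m, max xᵢ), k + n).
Sample maximum = 51.2; prior scale x_m = 33.7 → posterior scale = max = 51.2.
Posterior shape = 1.5 + 4 = 5.5.
E[θ|data] = k·x_m/(k−1) = 5.5·51.2/4.5 = 62.5778.

62.5778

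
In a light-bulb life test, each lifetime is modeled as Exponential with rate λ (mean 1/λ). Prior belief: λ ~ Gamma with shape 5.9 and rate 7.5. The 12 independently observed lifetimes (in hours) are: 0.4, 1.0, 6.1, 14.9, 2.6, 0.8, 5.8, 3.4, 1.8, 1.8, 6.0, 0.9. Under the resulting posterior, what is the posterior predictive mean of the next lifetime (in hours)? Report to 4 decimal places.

3.1361

With a Gamma(shape α, rate β) prior on the exponential rate λ, the posterior after n observations with total T = Σxᵢ is Gamma(α+n, β+T).
Sum of observations T = 45.5 hours; n = 12.
Posterior: Gamma(5.9+12, 7.5+45.5) = Gamma(17.9, 53.0).
The predictive distribution for the next observation is Lomax; its mean is β/(α−1) = 53.0/16.9 = 3.1361.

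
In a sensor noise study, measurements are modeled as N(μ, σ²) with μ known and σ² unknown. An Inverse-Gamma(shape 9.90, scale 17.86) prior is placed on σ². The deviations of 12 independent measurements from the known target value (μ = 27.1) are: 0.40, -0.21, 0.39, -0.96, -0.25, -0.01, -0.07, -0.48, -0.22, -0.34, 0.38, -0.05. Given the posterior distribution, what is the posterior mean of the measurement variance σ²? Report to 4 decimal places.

With known mean μ and an Inverse-Gamma(α, β) prior on σ², the Normal likelihood is conjugate: posterior is Inv-Gamma(α + n/2, β + Σ(xᵢ−μ)²/2).
Σ(xᵢ−μ)² = (0.40)² + (-0.21)² + (0.39)² + (-0.96)² + (-0.25)² + (-0.01)² + (-0.07)² + (-0.48)² + (-0.22)² + (-0.34)² + (0.38)² + (-0.05)² = 1.8866.
Posterior: Inv-Gamma(9.90 + 12/2, 17.86 + 1.8866/2) = Inv-Gamma(15.90, 18.80330).
E[σ²|data] = β/(α−1) = 18.80330/14.90 = 1.2620.

1.2620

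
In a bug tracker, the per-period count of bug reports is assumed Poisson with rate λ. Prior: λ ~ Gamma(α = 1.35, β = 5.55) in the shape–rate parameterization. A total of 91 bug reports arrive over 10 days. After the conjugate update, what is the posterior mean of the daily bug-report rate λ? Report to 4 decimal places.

With a Gamma(shape α, rate β) prior, the Poisson likelihood is conjugate: the posterior is Gamma(α + ΣXᵢ, β + n).
Posterior: Gamma(α+S, β+n) = Gamma(1.35+91, 5.55+10) = Gamma(92.35, 15.55).
Posterior mean = α/β = 92.35/15.55 = 5.9389.

5.9389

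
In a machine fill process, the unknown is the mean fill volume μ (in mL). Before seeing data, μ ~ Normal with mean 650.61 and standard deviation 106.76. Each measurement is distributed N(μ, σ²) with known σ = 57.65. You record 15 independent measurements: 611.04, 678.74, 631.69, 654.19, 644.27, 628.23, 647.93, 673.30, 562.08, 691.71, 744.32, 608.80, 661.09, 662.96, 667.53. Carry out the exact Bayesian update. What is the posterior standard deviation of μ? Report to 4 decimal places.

14.7426

For Normal data with known variance σ², a Normal(μ₀, σ₀²) prior on μ is conjugate. Posterior precision = 1/σ₀² + n/σ²; posterior mean is the precision-weighted average of μ₀ and x̄.
σ₀² = 106.76² = 11397.6976, σ² = 57.65² = 3323.5225; σ² + n·σ₀² = 3323.5225 + 15·11397.6976 = 174288.9865.
Posterior precision = 1/σ₀² + n/σ² = 1/11397.6976 + 15/3323.5225 = (σ² + n·σ₀²)/(σ₀²σ²) = 174288.9865/(11397.6976·3323.5225); posterior variance σₙ² = σ₀²σ²/(σ² + n·σ₀²) = 11397.6976·3323.5225/174288.9865 = 217.343076.
Posterior SD = √σₙ² = √(11397.6976·3323.5225/174288.9865) = 14.7426.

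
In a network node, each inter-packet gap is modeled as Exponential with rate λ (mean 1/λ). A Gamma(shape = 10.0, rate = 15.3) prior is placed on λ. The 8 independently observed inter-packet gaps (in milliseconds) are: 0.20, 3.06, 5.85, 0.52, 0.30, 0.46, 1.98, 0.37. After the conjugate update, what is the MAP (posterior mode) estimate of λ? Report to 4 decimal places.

With a Gamma(shape α, rate β) prior on the exponential rate λ, the posterior after n observations with total T = Σxᵢ is Gamma(α+n, β+T).
Sum of observations T = 12.74 milliseconds; n = 8.
Posterior: Gamma(10.0+8, 15.3+12.74) = Gamma(18.0, 28.04).
Mode = (α−1)/β = 0.6063.

0.6063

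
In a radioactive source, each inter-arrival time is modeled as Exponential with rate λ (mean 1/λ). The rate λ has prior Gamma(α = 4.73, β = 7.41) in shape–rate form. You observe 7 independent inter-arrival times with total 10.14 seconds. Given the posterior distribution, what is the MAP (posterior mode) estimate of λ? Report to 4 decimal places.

0.6114

With a Gamma(shape α, rate β) prior on the exponential rate λ, the posterior after n observations with total T = Σxᵢ is Gamma(α+n, β+T).
Posterior: Gamma(4.73+7, 7.41+10.14) = Gamma(11.73, 17.55).
Mode = (α−1)/β = 0.6114.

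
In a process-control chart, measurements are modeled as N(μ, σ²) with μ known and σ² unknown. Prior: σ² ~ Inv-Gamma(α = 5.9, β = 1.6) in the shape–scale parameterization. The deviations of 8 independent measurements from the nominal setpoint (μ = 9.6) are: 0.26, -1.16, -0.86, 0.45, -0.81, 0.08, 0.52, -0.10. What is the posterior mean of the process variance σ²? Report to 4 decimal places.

0.3651

With known mean μ and an Inverse-Gamma(α, β) prior on σ², the Normal likelihood is conjugate: posterior is Inv-Gamma(α + n/2, β + Σ(xᵢ−μ)²/2).
Σ(xᵢ−μ)² = (0.26)² + (-1.16)² + (-0.86)² + (0.45)² + (-0.81)² + (0.08)² + (0.52)² + (-0.10)² = 3.2982.
Posterior: Inv-Gamma(5.9 + 8/2, 1.6 + 3.2982/2) = Inv-Gamma(9.90, 3.24910).
E[σ²|data] = β/(α−1) = 3.24910/8.90 = 0.3651.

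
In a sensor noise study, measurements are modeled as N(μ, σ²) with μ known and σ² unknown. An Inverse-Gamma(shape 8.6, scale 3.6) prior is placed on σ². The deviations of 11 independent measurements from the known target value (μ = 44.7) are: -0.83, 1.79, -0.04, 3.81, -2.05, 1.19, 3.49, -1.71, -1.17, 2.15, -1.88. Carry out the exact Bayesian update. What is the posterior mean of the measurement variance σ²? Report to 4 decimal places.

With known mean μ and an Inverse-Gamma(α, β) prior on σ², the Normal likelihood is conjugate: posterior is Inv-Gamma(α + n/2, β + Σ(xᵢ−μ)²/2).
Σ(xᵢ−μ)² = (-0.83)² + (1.79)² + (-0.04)² + (3.81)² + (-2.05)² + (1.19)² + (3.49)² + (-1.71)² + (-1.17)² + (2.15)² + (-1.88)² = 48.6593.
Posterior: Inv-Gamma(8.6 + 11/2, 3.6 + 48.6593/2) = Inv-Gamma(14.10, 27.92965).
E[σ²|data] = β/(α−1) = 27.92965/13.10 = 2.1320.

2.1320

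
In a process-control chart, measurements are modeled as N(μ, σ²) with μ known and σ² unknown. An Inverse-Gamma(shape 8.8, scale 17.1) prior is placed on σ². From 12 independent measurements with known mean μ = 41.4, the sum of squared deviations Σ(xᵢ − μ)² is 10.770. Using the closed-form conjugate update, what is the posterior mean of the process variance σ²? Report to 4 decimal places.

With known mean μ and an Inverse-Gamma(α, β) prior on σ², the Normal likelihood is conjugate: posterior is Inv-Gamma(α + n/2, β + Σ(xᵢ−μ)²/2).
Posterior: Inv-Gamma(8.8 + 12/2, 17.1 + 10.770/2) = Inv-Gamma(14.80, 22.4850).
E[σ²|data] = β/(α−1) = 22.4850/13.80 = 1.6293.

1.6293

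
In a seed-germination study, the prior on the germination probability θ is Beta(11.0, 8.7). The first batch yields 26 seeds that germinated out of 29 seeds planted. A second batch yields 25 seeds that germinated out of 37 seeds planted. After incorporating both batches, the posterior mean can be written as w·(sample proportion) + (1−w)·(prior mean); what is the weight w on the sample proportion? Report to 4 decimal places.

The Beta prior is conjugate to a Binomial/Bernoulli likelihood; the update adds successes to α and failures to β.
Total number of seeds planted: n = 29 + 37 = 66.
Posterior mean = (α₀+k)/(α₀+β₀+n) = [n/(α₀+β₀+n)]·(k/n) + [(α₀+β₀)/(α₀+β₀+n)]·α₀/(α₀+β₀), so only n and the prior enter the weight.
The weight on the data is w = n/(α₀+β₀+n) = 66/(11.0+8.7+66) = 66/85.7 = 0.7701.

0.7701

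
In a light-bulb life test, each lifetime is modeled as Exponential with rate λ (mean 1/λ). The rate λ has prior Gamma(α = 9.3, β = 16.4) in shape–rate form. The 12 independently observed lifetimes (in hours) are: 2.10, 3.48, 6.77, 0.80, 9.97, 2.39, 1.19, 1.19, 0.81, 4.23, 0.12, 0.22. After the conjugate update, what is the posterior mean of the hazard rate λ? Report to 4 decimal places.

0.4288

With a Gamma(shape α, rate β) prior on the exponential rate λ, the posterior after n observations with total T = Σxᵢ is Gamma(α+n, β+T).
Sum of observations T = 33.27 hours; n = 12.
Posterior: Gamma(9.3+12, 16.4+33.27) = Gamma(21.3, 49.67).
Posterior mean of λ = α/β = 21.3/49.67 = 0.4288.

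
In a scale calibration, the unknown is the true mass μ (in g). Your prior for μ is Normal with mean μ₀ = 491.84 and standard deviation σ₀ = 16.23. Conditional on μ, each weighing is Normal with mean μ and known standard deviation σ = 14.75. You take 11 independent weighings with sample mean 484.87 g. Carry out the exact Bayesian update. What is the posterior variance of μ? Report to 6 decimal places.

18.397062

For Normal data with known variance σ², a Normal(μ₀, σ₀²) prior on μ is conjugate. Posterior precision = 1/σ₀² + n/σ²; posterior mean is the precision-weighted average of μ₀ and x̄.
σ₀² = 16.23² = 263.4129, σ² = 14.75² = 217.5625; σ² + n·σ₀² = 217.5625 + 11·263.4129 = 3115.1044.
Posterior precision = 1/σ₀² + n/σ² = 1/263.4129 + 11/217.5625 = (σ² + n·σ₀²)/(σ₀²σ²) = 3115.1044/(263.4129·217.5625); posterior variance σₙ² = σ₀²σ²/(σ² + n·σ₀²) = 263.4129·217.5625/3115.1044 = 18.397062.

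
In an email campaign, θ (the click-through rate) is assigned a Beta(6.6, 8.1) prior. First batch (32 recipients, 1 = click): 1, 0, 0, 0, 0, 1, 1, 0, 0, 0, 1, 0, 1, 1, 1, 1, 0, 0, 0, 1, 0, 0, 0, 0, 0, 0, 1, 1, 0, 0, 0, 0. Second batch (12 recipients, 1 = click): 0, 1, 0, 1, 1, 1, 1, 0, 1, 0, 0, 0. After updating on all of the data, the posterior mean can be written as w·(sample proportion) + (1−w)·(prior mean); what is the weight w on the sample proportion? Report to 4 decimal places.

0.7496

The Beta prior is conjugate to a Binomial/Bernoulli likelihood; the update adds successes to α and failures to β.
Total number of recipients: n = 32 + 12 = 44.
Posterior mean = (α₀+k)/(α₀+β₀+n) = [n/(α₀+β₀+n)]·(k/n) + [(α₀+β₀)/(α₀+β₀+n)]·α₀/(α₀+β₀), so only n and the prior enter the weight.
The weight on the data is w = n/(α₀+β₀+n) = 44/(6.6+8.1+44) = 44/58.7 = 0.7496.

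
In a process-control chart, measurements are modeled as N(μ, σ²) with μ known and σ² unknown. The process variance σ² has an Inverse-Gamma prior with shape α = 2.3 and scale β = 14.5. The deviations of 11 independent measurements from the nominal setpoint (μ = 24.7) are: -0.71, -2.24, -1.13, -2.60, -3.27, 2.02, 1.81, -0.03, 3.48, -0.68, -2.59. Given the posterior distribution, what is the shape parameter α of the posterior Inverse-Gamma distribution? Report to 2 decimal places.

7.80

With known mean μ and an Inverse-Gamma(α, β) prior on σ², the Normal likelihood is conjugate: posterior is Inv-Gamma(α + n/2, β + Σ(xᵢ−μ)²/2).
Σ(xᵢ−μ)² = (-0.71)² + (-2.24)² + (-1.13)² + (-2.60)² + (-3.27)² + (2.02)² + (1.81)² + (-0.03)² + (3.48)² + (-0.68)² + (-2.59)² = 50.8898.
Posterior: Inv-Gamma(2.3 + 11/2, 14.5 + 50.8898/2) = Inv-Gamma(7.80, 39.94490).
Posterior α = 7.80.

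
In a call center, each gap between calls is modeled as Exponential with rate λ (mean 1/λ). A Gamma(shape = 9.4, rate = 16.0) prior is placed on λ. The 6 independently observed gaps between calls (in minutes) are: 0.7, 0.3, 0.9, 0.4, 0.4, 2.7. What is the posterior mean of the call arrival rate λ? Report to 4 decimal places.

0.7196

With a Gamma(shape α, rate β) prior on the exponential rate λ, the posterior after n observations with total T = Σxᵢ is Gamma(α+n, β+T).
Sum of observations T = 5.4 minutes; n = 6.
Posterior: Gamma(9.4+6, 16.0+5.4) = Gamma(15.4, 21.4).
Posterior mean of λ = α/β = 15.4/21.4 = 0.7196.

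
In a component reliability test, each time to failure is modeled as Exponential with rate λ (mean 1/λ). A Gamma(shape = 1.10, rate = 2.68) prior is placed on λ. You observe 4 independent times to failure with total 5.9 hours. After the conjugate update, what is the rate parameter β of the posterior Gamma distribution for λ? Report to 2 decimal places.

With a Gamma(shape α, rate β) prior on the exponential rate λ, the posterior after n observations with total T = Σxᵢ is Gamma(α+n, β+T).
Posterior: Gamma(1.10+4, 2.68+5.9) = Gamma(5.10, 8.58).
Posterior β = 8.58.

8.58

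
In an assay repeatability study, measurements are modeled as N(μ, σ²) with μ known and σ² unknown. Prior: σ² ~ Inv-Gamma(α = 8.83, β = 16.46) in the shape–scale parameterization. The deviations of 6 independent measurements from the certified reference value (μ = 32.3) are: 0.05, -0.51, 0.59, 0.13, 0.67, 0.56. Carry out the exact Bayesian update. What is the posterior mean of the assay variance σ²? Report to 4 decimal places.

1.5840

With known mean μ and an Inverse-Gamma(α, β) prior on σ², the Normal likelihood is conjugate: posterior is Inv-Gamma(α + n/2, β + Σ(xᵢ−μ)²/2).
Σ(xᵢ−μ)² = (0.05)² + (-0.51)² + (0.59)² + (0.13)² + (0.67)² + (0.56)² = 1.3901.
Posterior: Inv-Gamma(8.83 + 6/2, 16.46 + 1.3901/2) = Inv-Gamma(11.83, 17.15505).
E[σ²|data] = β/(α−1) = 17.15505/10.83 = 1.5840.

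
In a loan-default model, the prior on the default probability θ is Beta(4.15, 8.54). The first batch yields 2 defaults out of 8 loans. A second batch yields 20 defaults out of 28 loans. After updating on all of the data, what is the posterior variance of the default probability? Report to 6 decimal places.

The Beta prior is conjugate to a Binomial/Bernoulli likelihood; the update adds successes to α and failures to β.
After batch 1: Beta(4.15+2, 8.54+6) = Beta(6.15, 14.54).
After batch 2: Beta(6.15+20, 14.54+8) = Beta(26.15, 22.54).
Var = αβ/((α+β)²(α+β+1)) = 26.15·22.54/(48.69²·49.69) = 0.005004.

0.005004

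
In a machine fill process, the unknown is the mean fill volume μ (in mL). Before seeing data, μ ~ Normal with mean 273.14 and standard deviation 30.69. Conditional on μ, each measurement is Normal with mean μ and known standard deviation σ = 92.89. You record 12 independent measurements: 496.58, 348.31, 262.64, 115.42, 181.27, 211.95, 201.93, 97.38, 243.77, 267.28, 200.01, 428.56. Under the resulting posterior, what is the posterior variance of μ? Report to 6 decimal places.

407.756780

For Normal data with known variance σ², a Normal(μ₀, σ₀²) prior on μ is conjugate. Posterior precision = 1/σ₀² + n/σ²; posterior mean is the precision-weighted average of μ₀ and x̄.
σ₀² = 30.69² = 941.8761, σ² = 92.89² = 8628.5521; σ² + n·σ₀² = 8628.5521 + 12·941.8761 = 19931.0653.
Posterior precision = 1/σ₀² + n/σ² = 1/941.8761 + 12/8628.5521 = (σ² + n·σ₀²)/(σ₀²σ²) = 19931.0653/(941.8761·8628.5521); posterior variance σₙ² = σ₀²σ²/(σ² + n·σ₀²) = 941.8761·8628.5521/19931.0653 = 407.756780.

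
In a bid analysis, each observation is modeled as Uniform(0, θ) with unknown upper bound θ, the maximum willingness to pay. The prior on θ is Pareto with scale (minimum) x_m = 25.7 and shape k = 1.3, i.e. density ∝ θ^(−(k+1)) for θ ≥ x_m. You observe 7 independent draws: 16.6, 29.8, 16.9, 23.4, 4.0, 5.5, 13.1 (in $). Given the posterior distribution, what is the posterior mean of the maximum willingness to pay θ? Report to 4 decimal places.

33.8822

A Pareto(scale x_m, shape k) prior on the upper bound θ of Uniform(0, θ) is conjugate: posterior is Pareto(max(x_m, max xᵢ), k + n).
Sample maximum = 29.8; prior scale x_m = 25.7 → posterior scale = max = 29.8.
Posterior shape = 1.3 + 7 = 8.3.
E[θ|data] = k·x_m/(k−1) = 8.3·29.8/7.3 = 33.8822.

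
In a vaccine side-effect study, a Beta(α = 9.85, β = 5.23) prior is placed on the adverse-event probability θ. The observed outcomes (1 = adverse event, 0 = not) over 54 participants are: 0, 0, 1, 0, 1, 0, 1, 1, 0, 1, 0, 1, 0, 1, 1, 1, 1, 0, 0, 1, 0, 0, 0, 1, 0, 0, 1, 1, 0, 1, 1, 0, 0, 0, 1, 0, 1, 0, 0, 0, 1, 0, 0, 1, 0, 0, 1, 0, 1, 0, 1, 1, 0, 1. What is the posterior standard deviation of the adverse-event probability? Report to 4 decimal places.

0.0597

The Beta prior is conjugate to a Binomial/Bernoulli likelihood; the update adds successes to α and failures to β.
Posterior: Beta(α+k, β+n−k) = Beta(9.85+25, 5.23+29) = Beta(34.85, 34.23).
Var = αβ/((α+β)²(α+β+1)) = 34.85·34.23/(69.08²·70.08) = 0.00356706; SD = √0.00356706 = 0.0597.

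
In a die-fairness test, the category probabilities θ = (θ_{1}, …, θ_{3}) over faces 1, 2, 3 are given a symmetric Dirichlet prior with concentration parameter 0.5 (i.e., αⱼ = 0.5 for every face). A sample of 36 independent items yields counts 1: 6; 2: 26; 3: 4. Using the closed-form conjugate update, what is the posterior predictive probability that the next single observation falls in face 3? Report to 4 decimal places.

The Dirichlet prior is conjugate to the Multinomial likelihood: each posterior αⱼ = prior αⱼ + observed count nⱼ.
Posterior concentration: (6.5, 26.5, 4.5), total = 37.5.
P(next = 3 | data) = α_{3}/Σα = 0.1200.

0.1200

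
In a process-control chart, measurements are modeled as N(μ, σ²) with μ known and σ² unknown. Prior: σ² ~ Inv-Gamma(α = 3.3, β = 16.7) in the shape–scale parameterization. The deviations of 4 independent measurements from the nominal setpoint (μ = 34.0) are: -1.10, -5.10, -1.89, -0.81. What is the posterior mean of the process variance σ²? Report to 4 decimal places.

With known mean μ and an Inverse-Gamma(α, β) prior on σ², the Normal likelihood is conjugate: posterior is Inv-Gamma(α + n/2, β + Σ(xᵢ−μ)²/2).
Σ(xᵢ−μ)² = (-1.10)² + (-5.10)² + (-1.89)² + (-0.81)² = 31.4482.
Posterior: Inv-Gamma(3.3 + 4/2, 16.7 + 31.4482/2) = Inv-Gamma(5.30, 32.42410).
E[σ²|data] = β/(α−1) = 32.42410/4.30 = 7.5405.

7.5405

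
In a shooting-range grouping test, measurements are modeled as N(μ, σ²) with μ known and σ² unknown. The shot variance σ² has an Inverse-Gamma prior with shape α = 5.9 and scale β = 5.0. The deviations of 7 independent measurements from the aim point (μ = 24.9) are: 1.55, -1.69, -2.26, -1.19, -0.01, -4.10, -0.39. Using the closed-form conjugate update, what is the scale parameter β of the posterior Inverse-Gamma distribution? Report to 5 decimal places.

With known mean μ and an Inverse-Gamma(α, β) prior on σ², the Normal likelihood is conjugate: posterior is Inv-Gamma(α + n/2, β + Σ(xᵢ−μ)²/2).
Σ(xᵢ−μ)² = (1.55)² + (-1.69)² + (-2.26)² + (-1.19)² + (-0.01)² + (-4.10)² + (-0.39)² = 28.7445.
Posterior: Inv-Gamma(5.9 + 7/2, 5.0 + 28.7445/2) = Inv-Gamma(9.40, 19.37225).
Posterior β = 19.37225.

19.37225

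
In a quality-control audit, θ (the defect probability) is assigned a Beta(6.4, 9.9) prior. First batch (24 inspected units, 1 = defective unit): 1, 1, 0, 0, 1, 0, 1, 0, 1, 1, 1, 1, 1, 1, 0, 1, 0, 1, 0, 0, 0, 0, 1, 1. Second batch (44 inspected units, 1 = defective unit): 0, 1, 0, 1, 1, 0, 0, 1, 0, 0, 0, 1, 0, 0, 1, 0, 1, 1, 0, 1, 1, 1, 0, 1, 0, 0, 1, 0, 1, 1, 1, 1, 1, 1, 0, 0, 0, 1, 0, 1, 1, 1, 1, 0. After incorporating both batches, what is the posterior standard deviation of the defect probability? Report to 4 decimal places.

The Beta prior is conjugate to a Binomial/Bernoulli likelihood; the update adds successes to α and failures to β.
After batch 1: Beta(6.4+14, 9.9+10) = Beta(20.4, 19.9).
After batch 2: Beta(20.4+24, 19.9+20) = Beta(44.4, 39.9).
Var = αβ/((α+β)²(α+β+1)) = 44.4·39.9/(84.3²·85.3) = 0.00292248; SD = √0.00292248 = 0.0541.

0.0541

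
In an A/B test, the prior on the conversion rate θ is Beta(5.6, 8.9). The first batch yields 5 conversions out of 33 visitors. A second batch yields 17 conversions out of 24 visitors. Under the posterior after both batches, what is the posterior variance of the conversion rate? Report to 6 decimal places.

0.003269

The Beta prior is conjugate to a Binomial/Bernoulli likelihood; the update adds successes to α and failures to β.
After batch 1: Beta(5.6+5, 8.9+28) = Beta(10.6, 36.9).
After batch 2: Beta(10.6+17, 36.9+7) = Beta(27.6, 43.9).
Var = αβ/((α+β)²(α+β+1)) = 27.6·43.9/(71.5²·72.5) = 0.003269.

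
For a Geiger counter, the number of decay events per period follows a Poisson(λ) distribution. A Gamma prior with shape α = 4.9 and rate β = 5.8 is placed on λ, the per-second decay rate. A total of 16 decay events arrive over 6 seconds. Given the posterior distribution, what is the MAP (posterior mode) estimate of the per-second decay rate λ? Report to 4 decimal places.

With a Gamma(shape α, rate β) prior, the Poisson likelihood is conjugate: the posterior is Gamma(α + ΣXᵢ, β + n).
Posterior: Gamma(α+S, β+n) = Gamma(4.9+16, 5.8+6) = Gamma(20.9, 11.8).
Mode of Gamma(α,β) for α≥1 is (α−1)/β = 19.9/11.8 = 1.6864.

1.6864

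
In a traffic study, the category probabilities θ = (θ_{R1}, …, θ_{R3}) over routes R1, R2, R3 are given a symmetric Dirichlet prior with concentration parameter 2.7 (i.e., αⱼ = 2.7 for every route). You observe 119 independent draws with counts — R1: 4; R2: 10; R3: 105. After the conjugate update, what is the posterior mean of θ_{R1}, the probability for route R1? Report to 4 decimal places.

0.0527

The Dirichlet prior is conjugate to the Multinomial likelihood: each posterior αⱼ = prior αⱼ + observed count nⱼ.
Posterior concentration: (6.7, 12.7, 107.7), total = 127.1.
E[θ_{R1}|data] = α_{R1}/Σα = 6.7/127.1 = 0.0527.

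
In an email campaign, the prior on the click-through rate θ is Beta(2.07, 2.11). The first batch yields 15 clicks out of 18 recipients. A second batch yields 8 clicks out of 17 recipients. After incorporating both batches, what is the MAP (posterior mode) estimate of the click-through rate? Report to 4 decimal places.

0.6474

The Beta prior is conjugate to a Binomial/Bernoulli likelihood; the update adds successes to α and failures to β.
After batch 1: Beta(2.07+15, 2.11+3) = Beta(17.07, 5.11).
After batch 2: Beta(17.07+8, 5.11+9) = Beta(25.07, 14.11).
Mode of Beta(a,b) for a,b>1 is (a−1)/(a+b−2) = 24.07/37.18 = 0.6474.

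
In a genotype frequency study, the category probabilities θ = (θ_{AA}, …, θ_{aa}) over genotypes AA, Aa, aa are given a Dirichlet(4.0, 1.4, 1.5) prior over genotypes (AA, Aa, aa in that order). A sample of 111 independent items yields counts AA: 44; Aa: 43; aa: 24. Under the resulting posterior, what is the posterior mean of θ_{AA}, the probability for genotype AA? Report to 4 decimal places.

0.4071

The Dirichlet prior is conjugate to the Multinomial likelihood: each posterior αⱼ = prior αⱼ + observed count nⱼ.
Posterior concentration: (48.0, 44.4, 25.5), total = 117.9.
E[θ_{AA}|data] = α_{AA}/Σα = 48.0/117.9 = 0.4071.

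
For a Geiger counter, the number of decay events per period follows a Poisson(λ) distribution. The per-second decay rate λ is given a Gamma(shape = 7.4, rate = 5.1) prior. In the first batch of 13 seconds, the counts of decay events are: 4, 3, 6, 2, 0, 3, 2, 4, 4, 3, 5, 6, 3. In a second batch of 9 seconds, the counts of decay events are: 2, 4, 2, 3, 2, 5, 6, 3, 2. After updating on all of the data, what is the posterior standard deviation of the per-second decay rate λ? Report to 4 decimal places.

With a Gamma(shape α, rate β) prior, the Poisson likelihood is conjugate: the posterior is Gamma(α + ΣXᵢ, β + n).
Batch 1: sum of counts S = 45 over n = 13 seconds.
After batch 1: Gamma(α+S, β+n) = Gamma(7.4+45, 5.1+13) = Gamma(52.4, 18.1).
Batch 2: sum of counts S = 29 over n = 9 seconds.
After batch 2: Gamma(α+S, β+n) = Gamma(52.4+29, 18.1+9) = Gamma(81.4, 27.1).
SD = √α/β = √81.4/27.1 = 0.3329.

0.3329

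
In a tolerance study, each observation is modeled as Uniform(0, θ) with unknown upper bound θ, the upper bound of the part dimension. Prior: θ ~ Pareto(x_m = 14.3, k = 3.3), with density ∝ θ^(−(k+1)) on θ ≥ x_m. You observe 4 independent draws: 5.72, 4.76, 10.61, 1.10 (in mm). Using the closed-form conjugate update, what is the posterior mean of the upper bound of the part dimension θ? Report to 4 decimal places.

A Pareto(scale x_m, shape k) prior on the upper bound θ of Uniform(0, θ) is conjugate: posterior is Pareto(max(x_m, max xᵢ), k + n).
Sample maximum = 10.61; prior scale x_m = 14.3 → posterior scale = max = 14.30.
Posterior shape = 3.3 + 4 = 7.3.
E[θ|data] = k·x_m/(k−1) = 7.3·14.30/6.3 = 16.5698.

16.5698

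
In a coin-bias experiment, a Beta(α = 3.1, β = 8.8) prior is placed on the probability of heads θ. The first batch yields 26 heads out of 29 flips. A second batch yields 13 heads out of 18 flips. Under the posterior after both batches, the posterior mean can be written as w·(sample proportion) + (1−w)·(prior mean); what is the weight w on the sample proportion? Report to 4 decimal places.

The Beta prior is conjugate to a Binomial/Bernoulli likelihood; the update adds successes to α and failures to β.
Total number of flips: n = 29 + 18 = 47.
Posterior mean = (α₀+k)/(α₀+β₀+n) = [n/(α₀+β₀+n)]·(k/n) + [(α₀+β₀)/(α₀+β₀+n)]·α₀/(α₀+β₀), so only n and the prior enter the weight.
The weight on the data is w = n/(α₀+β₀+n) = 47/(3.1+8.8+47) = 47/58.9 = 0.7980.

0.7980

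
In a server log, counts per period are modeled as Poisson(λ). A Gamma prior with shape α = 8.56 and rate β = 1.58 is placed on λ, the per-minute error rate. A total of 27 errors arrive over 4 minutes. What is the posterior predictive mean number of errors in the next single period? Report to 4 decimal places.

6.3728

With a Gamma(shape α, rate β) prior, the Poisson likelihood is conjugate: the posterior is Gamma(α + ΣXᵢ, β + n).
Posterior: Gamma(α+S, β+n) = Gamma(8.56+27, 1.58+4) = Gamma(35.56, 5.58).
The predictive distribution for one future period is NegBinom with mean α/β = 6.3728.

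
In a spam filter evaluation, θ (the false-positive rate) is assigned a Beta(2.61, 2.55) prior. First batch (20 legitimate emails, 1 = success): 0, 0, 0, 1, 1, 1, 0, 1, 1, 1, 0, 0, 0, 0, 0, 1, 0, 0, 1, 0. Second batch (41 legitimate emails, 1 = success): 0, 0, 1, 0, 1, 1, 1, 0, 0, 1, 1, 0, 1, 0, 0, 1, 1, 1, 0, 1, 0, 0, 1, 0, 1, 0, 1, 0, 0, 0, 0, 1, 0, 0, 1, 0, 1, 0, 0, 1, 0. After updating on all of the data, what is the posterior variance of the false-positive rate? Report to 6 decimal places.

0.003654

The Beta prior is conjugate to a Binomial/Bernoulli likelihood; the update adds successes to α and failures to β.
After batch 1: Beta(2.61+8, 2.55+12) = Beta(10.61, 14.55).
After batch 2: Beta(10.61+18, 14.55+23) = Beta(28.61, 37.55).
Var = αβ/((α+β)²(α+β+1)) = 28.61·37.55/(66.16²·67.16) = 0.003654.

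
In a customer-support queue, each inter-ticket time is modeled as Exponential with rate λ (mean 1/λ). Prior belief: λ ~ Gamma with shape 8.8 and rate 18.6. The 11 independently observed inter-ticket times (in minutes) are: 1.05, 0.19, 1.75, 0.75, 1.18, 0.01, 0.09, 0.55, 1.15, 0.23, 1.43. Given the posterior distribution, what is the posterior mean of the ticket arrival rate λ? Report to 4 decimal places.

With a Gamma(shape α, rate β) prior on the exponential rate λ, the posterior after n observations with total T = Σxᵢ is Gamma(α+n, β+T).
Sum of observations T = 8.38 minutes; n = 11.
Posterior: Gamma(8.8+11, 18.6+8.38) = Gamma(19.8, 26.98).
Posterior mean of λ = α/β = 19.8/26.98 = 0.7339.

0.7339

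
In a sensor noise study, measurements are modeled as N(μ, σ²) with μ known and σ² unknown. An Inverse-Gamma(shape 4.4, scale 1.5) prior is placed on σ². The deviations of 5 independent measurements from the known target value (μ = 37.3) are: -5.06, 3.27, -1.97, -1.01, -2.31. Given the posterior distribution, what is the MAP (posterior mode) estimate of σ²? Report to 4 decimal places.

3.1350

With known mean μ and an Inverse-Gamma(α, β) prior on σ², the Normal likelihood is conjugate: posterior is Inv-Gamma(α + n/2, β + Σ(xᵢ−μ)²/2).
Σ(xᵢ−μ)² = (-5.06)² + (3.27)² + (-1.97)² + (-1.01)² + (-2.31)² = 46.5336.
Posterior: Inv-Gamma(4.4 + 5/2, 1.5 + 46.5336/2) = Inv-Gamma(6.90, 24.76680).
Mode = β/(α+1) = 24.76680/7.90 = 3.1350.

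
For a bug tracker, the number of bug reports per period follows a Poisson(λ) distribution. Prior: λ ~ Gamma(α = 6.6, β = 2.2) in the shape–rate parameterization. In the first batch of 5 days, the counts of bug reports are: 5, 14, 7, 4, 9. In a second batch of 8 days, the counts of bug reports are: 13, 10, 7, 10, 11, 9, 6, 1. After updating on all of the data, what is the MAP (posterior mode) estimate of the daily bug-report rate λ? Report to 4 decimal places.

With a Gamma(shape α, rate β) prior, the Poisson likelihood is conjugate: the posterior is Gamma(α + ΣXᵢ, β + n).
Batch 1: sum of counts S = 39 over n = 5 days.
After batch 1: Gamma(α+S, β+n) = Gamma(6.6+39, 2.2+5) = Gamma(45.6, 7.2).
Batch 2: sum of counts S = 67 over n = 8 days.
After batch 2: Gamma(α+S, β+n) = Gamma(45.6+67, 7.2+8) = Gamma(112.6, 15.2).
Mode of Gamma(α,β) for α≥1 is (α−1)/β = 111.6/15.2 = 7.3421.

7.3421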